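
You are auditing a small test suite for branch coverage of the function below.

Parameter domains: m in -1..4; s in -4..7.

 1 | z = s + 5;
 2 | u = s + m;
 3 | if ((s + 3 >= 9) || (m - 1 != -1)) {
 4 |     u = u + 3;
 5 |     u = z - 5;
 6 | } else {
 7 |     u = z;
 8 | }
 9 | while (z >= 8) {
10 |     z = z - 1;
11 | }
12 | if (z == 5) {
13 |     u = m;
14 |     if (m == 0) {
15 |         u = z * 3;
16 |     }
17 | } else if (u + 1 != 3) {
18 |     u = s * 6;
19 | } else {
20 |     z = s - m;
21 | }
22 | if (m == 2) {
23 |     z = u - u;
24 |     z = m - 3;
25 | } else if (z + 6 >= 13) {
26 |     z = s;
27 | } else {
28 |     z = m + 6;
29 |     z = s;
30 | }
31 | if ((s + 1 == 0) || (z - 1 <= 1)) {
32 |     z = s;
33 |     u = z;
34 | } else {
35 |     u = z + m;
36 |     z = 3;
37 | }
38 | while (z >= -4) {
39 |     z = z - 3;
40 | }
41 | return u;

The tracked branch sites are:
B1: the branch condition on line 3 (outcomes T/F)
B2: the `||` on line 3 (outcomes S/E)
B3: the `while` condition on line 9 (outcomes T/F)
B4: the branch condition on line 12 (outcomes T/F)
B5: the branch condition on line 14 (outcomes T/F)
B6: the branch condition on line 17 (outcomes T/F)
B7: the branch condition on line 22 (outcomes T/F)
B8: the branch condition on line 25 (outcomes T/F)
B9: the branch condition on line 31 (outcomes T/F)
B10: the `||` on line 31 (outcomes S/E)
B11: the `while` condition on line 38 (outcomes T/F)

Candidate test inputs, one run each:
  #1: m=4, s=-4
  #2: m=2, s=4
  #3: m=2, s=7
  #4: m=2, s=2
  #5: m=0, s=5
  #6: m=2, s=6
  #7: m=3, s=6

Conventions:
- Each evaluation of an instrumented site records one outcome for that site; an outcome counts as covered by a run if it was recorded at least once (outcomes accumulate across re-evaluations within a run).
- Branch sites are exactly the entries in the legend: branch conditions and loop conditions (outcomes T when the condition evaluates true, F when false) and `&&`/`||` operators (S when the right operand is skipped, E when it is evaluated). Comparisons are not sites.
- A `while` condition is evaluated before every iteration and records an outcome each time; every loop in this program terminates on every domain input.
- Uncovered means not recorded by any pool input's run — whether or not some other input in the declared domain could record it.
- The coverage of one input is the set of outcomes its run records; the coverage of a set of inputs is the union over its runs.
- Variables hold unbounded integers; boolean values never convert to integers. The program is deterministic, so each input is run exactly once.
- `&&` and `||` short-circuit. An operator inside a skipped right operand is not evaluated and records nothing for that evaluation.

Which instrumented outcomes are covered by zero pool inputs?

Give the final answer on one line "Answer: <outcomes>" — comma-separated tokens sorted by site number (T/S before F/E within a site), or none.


input #1, m=4, s=-4: events B2->E, B1->T, B3->F, B4->F, B6->T, B7->F, B8->F, B10->E, B9->T, B11->T, B11->F; outcomes B1=T, B2=E, B3=F, B4=F, B6=T, B7=F, B8=F, B9=T, B10=E, B11=T, B11=F
input #2, m=2, s=4: events B2->E, B1->T, B3->T, B3->T, B3->F, B4->F, B6->T, B7->T, B10->E, B9->T, B11->T, B11->T, B11->T, B11->F; outcomes B1=T, B2=E, B3=T, B3=F, B4=F, B6=T, B7=T, B9=T, B10=E, B11=T, B11=F
input #3, m=2, s=7: events B2->S, B1->T, B3->T, B3->T, B3->T, B3->T, B3->T, B3->F, B4->F, B6->T, B7->T, B10->E, B9->T, B11->T, ...; outcomes B1=T, B2=S, B3=T, B3=F, B4=F, B6=T, B7=T, B9=T, B10=E, B11=T, B11=F
input #4, m=2, s=2: events B2->E, B1->T, B3->F, B4->F, B6->F, B7->T, B10->E, B9->T, B11->T, B11->T, B11->T, B11->F; outcomes B1=T, B2=E, B3=F, B4=F, B6=F, B7=T, B9=T, B10=E, B11=T, B11=F
input #5, m=0, s=5: events B2->E, B1->F, B3->T, B3->T, B3->T, B3->F, B4->F, B6->T, B7->F, B8->T, B10->E, B9->F, B11->T, B11->T, ...; outcomes B1=F, B2=E, B3=T, B3=F, B4=F, B6=T, B7=F, B8=T, B9=F, B10=E, B11=T, B11=F
input #6, m=2, s=6: events B2->S, B1->T, B3->T, B3->T, B3->T, B3->T, B3->F, B4->F, B6->T, B7->T, B10->E, B9->T, B11->T, B11->T, ...; outcomes B1=T, B2=S, B3=T, B3=F, B4=F, B6=T, B7=T, B9=T, B10=E, B11=T, B11=F
input #7, m=3, s=6: events B2->S, B1->T, B3->T, B3->T, B3->T, B3->T, B3->F, B4->F, B6->T, B7->F, B8->T, B10->E, B9->F, B11->T, ...; outcomes B1=T, B2=S, B3=T, B3=F, B4=F, B6=T, B7=F, B8=T, B9=F, B10=E, B11=T, B11=F
union over the pool: B1=T, B1=F, B2=S, B2=E, B3=T, B3=F, B4=F, B6=T, B6=F, B7=T, B7=F, B8=T, B8=F, B9=T, B9=F, B10=E, B11=T, B11=F
uncovered (4 of 22): B4=T, B5=T, B5=F, B10=S
Answer: B4=T, B5=T, B5=F, B10=S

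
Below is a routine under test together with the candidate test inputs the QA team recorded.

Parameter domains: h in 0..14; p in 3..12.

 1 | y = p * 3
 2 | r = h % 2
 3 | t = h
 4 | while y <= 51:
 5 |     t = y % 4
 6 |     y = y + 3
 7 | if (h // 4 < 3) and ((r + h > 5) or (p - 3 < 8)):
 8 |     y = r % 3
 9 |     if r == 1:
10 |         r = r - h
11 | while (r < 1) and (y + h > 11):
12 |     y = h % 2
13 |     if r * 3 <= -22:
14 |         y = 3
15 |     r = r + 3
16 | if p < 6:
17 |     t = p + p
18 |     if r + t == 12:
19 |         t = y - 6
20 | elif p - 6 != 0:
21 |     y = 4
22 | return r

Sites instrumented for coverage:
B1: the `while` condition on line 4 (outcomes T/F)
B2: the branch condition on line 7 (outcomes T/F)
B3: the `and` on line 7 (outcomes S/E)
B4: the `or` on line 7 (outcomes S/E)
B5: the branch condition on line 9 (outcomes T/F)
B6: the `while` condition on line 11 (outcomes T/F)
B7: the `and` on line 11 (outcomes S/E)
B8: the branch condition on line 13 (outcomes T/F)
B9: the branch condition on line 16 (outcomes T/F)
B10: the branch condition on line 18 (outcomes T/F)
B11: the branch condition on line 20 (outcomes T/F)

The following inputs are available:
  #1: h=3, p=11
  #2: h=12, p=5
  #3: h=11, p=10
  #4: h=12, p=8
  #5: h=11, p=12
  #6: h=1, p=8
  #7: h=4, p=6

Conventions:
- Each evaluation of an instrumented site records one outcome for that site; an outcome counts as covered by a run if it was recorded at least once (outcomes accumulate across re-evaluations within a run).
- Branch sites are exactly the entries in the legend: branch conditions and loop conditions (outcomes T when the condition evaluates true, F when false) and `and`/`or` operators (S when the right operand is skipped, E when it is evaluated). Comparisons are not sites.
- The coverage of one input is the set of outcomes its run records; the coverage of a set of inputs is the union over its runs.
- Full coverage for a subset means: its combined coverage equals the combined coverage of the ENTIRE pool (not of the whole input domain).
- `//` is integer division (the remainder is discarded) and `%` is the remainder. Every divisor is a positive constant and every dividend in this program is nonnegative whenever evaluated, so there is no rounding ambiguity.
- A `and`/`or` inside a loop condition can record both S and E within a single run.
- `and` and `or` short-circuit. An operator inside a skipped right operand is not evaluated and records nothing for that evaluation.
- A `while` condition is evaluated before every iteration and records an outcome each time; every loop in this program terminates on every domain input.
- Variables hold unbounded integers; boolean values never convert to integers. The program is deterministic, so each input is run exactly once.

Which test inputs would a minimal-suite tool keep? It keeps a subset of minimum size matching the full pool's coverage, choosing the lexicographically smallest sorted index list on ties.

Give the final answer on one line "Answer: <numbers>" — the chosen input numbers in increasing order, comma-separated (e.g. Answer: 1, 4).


input #1, h=3, p=11: outcomes B1=T, B1=F, B2=F, B3=E, B4=E, B6=F, B7=S, B9=F, B11=T
input #2, h=12, p=5: outcomes B1=T, B1=F, B2=F, B3=S, B6=T, B6=F, B7=S, B7=E, B8=F, B9=T, B10=F
input #3, h=11, p=10: outcomes B1=T, B1=F, B2=T, B3=E, B4=S, B5=T, B6=T, B6=F, B7=S, B7=E, B8=T, B8=F, B9=F, B11=T
input #4, h=12, p=8: outcomes B1=T, B1=F, B2=F, B3=S, B6=T, B6=F, B7=S, B7=E, B8=F, B9=F, B11=T
input #5, h=11, p=12: outcomes B1=T, B1=F, B2=T, B3=E, B4=S, B5=T, B6=T, B6=F, B7=S, B7=E, B8=T, B8=F, B9=F, B11=T
input #6, h=1, p=8: outcomes B1=T, B1=F, B2=T, B3=E, B4=E, B5=T, B6=F, B7=E, B9=F, B11=T
input #7, h=4, p=6: outcomes B1=T, B1=F, B2=T, B3=E, B4=E, B5=F, B6=F, B7=E, B9=F, B11=F
together the pool reaches 21 outcomes: B1=T, B1=F, B2=T, B2=F, B3=S, B3=E, B4=S, B4=E, B5=T, B5=F, B6=T, B6=F, B7=S, B7=E, B8=T, B8=F, B9=T, B9=F, B10=F, B11=T, B11=F
size 1 is not enough: best union over all size-1 subsets is 14/21
size 2 is not enough: best union over all size-2 subsets is 18/21
inputs {2, 3, 7} (size 3) cover everything; no size-3 subset with a lexicographically smaller index list covers all 21
Answer: 2, 3, 7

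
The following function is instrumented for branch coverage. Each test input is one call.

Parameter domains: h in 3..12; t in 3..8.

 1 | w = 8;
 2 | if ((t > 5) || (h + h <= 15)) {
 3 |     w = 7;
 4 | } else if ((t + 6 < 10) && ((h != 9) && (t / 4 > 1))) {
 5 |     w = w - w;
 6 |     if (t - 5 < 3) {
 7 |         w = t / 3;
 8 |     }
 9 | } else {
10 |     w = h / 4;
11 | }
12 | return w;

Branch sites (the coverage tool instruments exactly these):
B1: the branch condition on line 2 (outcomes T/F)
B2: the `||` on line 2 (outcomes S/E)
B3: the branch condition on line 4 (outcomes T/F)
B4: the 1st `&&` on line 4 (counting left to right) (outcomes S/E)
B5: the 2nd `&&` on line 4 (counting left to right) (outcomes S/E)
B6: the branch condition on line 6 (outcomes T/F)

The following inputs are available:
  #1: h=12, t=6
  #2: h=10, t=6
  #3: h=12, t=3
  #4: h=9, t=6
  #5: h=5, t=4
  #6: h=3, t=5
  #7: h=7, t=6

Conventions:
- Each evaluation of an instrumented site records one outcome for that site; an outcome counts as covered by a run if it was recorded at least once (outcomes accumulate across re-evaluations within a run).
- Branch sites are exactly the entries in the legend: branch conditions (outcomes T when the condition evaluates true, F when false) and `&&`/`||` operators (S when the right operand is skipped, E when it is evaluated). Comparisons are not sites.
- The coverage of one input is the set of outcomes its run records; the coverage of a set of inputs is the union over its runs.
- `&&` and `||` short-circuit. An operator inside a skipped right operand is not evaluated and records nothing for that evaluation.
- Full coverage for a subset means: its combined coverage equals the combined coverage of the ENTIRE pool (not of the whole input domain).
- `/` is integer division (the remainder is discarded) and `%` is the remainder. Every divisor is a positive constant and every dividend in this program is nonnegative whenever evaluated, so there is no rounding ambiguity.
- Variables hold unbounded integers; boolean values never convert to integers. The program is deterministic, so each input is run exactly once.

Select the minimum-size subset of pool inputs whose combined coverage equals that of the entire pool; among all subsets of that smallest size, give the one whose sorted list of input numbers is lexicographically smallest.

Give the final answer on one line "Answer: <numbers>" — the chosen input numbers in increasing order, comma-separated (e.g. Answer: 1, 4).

#1 (h=12, t=6) -> covered: B1=T, B2=S
#2 (h=10, t=6) -> covered: B1=T, B2=S
#3 (h=12, t=3) -> covered: B1=F, B2=E, B3=F, B4=E, B5=E
#4 (h=9, t=6) -> covered: B1=T, B2=S
#5 (h=5, t=4) -> covered: B1=T, B2=E
#6 (h=3, t=5) -> covered: B1=T, B2=E
#7 (h=7, t=6) -> covered: B1=T, B2=S
union over all inputs: B1=T, B1=F, B2=S, B2=E, B3=F, B4=E, B5=E (7 outcomes)
every size-1 subset falls short of the 7 outcomes (best: 5/7)
at size 2, {1, 3} reaches all 7 outcomes; every lexicographically earlier size-2 subset fails

Answer: 1, 3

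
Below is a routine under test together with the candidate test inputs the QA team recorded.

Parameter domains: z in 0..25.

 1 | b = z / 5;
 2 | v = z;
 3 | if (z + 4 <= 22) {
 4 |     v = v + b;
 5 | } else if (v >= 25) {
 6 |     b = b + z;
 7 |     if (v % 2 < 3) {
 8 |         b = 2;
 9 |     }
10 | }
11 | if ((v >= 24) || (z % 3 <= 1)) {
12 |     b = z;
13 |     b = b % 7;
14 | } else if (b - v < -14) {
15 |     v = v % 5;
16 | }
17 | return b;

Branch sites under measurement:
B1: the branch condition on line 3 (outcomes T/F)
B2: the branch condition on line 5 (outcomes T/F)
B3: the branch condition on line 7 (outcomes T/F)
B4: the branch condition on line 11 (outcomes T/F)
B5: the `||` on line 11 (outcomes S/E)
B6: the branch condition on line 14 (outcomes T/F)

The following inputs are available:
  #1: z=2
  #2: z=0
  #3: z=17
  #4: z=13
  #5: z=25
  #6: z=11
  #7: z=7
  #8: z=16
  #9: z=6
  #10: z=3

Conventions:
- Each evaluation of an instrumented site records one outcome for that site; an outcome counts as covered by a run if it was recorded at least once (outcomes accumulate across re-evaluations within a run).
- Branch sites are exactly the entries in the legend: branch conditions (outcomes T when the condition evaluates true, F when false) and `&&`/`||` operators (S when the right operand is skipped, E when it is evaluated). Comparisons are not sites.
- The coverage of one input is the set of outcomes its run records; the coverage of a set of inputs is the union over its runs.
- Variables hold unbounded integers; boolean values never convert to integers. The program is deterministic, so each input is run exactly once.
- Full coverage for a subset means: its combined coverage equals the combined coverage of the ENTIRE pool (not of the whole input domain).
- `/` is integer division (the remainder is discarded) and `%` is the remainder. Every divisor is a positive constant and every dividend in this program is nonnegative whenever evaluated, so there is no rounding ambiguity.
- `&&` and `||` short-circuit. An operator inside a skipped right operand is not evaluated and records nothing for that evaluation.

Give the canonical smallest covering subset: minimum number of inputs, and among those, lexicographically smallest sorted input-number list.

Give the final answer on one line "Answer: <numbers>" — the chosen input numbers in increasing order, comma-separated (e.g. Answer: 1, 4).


#1 (z=2) -> covered: B1=T, B4=F, B5=E, B6=F
#2 (z=0) -> covered: B1=T, B4=T, B5=E
#3 (z=17) -> covered: B1=T, B4=F, B5=E, B6=T
#4 (z=13) -> covered: B1=T, B4=T, B5=E
#5 (z=25) -> covered: B1=F, B2=T, B3=T, B4=T, B5=S
#6 (z=11) -> covered: B1=T, B4=F, B5=E, B6=F
#7 (z=7) -> covered: B1=T, B4=T, B5=E
#8 (z=16) -> covered: B1=T, B4=T, B5=E
#9 (z=6) -> covered: B1=T, B4=T, B5=E
#10 (z=3) -> covered: B1=T, B4=T, B5=E
pool-wide coverage (10 outcomes): B1=T, B1=F, B2=T, B3=T, B4=T, B4=F, B5=S, B5=E, B6=T, B6=F
no size-1 subset reaches all 10 outcomes (best union: 5/10)
no size-2 subset reaches all 10 outcomes (best union: 9/10)
the canonical winner is {1, 3, 5}: size 3, full 10-outcome coverage, earliest index list among size-3 covers
Answer: 1, 3, 5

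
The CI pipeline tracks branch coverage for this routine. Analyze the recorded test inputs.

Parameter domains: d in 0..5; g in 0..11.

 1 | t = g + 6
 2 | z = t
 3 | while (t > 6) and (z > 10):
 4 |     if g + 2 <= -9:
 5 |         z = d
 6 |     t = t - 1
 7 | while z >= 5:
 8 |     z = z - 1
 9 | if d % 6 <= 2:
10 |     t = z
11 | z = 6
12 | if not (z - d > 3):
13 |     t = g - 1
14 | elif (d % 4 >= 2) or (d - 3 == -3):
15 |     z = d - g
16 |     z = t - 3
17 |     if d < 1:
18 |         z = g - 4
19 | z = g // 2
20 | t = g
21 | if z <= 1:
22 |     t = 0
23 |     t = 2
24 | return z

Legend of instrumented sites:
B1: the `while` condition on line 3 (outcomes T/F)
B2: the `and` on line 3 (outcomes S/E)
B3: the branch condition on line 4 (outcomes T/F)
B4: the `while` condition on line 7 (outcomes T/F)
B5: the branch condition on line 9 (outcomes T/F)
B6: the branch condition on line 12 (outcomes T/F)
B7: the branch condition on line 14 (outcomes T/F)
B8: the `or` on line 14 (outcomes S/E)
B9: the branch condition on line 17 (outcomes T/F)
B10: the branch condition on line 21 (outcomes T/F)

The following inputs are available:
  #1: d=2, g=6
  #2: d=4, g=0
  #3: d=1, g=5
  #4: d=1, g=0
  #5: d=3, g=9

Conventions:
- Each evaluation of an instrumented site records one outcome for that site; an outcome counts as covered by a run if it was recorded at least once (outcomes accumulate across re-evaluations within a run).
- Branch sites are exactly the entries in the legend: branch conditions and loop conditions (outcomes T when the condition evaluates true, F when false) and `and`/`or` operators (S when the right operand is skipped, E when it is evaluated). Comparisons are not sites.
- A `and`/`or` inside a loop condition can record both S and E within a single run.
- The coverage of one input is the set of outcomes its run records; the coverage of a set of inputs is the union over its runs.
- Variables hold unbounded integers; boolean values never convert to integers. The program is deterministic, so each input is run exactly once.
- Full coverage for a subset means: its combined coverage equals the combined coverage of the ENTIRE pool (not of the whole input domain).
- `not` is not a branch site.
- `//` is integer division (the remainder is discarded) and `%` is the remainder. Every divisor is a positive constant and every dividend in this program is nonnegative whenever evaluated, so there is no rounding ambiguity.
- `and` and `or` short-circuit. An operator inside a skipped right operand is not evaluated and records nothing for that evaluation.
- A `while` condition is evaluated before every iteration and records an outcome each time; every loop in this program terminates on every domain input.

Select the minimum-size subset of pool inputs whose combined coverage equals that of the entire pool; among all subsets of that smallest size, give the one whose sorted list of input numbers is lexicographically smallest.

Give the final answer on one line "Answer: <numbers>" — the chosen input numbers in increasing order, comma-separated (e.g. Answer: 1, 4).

test 1 (d=2, g=6) fires B2->E, B1->T, B3->F, B2->E, B1->T, B3->F, B2->E, B1->T, B3->F, B2->E, B1->T, B3->F, B2->E, B1->T, ...; hits B1=T, B1=F, B2=S, B2=E, B3=F, B4=T, B4=F, B5=T, B6=F, B7=T, B8=S, B9=F, B10=F
test 2 (d=4, g=0) fires B2->S, B1->F, B4->T, B4->T, B4->F, B5->F, B6->T, B10->T; hits B1=F, B2=S, B4=T, B4=F, B5=F, B6=T, B10=T
test 3 (d=1, g=5) fires B2->E, B1->T, B3->F, B2->E, B1->T, B3->F, B2->E, B1->T, B3->F, B2->E, B1->T, B3->F, B2->E, B1->T, ...; hits B1=T, B1=F, B2=S, B2=E, B3=F, B4=T, B4=F, B5=T, B6=F, B7=F, B8=E, B10=F
test 4 (d=1, g=0) fires B2->S, B1->F, B4->T, B4->T, B4->F, B5->T, B6->F, B8->E, B7->F, B10->T; hits B1=F, B2=S, B4=T, B4=F, B5=T, B6=F, B7=F, B8=E, B10=T
test 5 (d=3, g=9) fires B2->E, B1->T, B3->F, B2->E, B1->T, B3->F, B2->E, B1->T, B3->F, B2->E, B1->T, B3->F, B2->E, B1->T, ...; hits B1=T, B1=F, B2=S, B2=E, B3=F, B4=T, B4=F, B5=F, B6=T, B10=F
together the pool reaches 18 outcomes: B1=T, B1=F, B2=S, B2=E, B3=F, B4=T, B4=F, B5=T, B5=F, B6=T, B6=F, B7=T, B7=F, B8=S, B8=E, B9=F, B10=T, B10=F
size 1 is not enough: best union over all size-1 subsets is 13/18
size 2 is not enough: best union over all size-2 subsets is 16/18
at size 3, {1, 2, 3} reaches all 18 outcomes; every lexicographically earlier size-3 subset fails

Answer: 1, 2, 3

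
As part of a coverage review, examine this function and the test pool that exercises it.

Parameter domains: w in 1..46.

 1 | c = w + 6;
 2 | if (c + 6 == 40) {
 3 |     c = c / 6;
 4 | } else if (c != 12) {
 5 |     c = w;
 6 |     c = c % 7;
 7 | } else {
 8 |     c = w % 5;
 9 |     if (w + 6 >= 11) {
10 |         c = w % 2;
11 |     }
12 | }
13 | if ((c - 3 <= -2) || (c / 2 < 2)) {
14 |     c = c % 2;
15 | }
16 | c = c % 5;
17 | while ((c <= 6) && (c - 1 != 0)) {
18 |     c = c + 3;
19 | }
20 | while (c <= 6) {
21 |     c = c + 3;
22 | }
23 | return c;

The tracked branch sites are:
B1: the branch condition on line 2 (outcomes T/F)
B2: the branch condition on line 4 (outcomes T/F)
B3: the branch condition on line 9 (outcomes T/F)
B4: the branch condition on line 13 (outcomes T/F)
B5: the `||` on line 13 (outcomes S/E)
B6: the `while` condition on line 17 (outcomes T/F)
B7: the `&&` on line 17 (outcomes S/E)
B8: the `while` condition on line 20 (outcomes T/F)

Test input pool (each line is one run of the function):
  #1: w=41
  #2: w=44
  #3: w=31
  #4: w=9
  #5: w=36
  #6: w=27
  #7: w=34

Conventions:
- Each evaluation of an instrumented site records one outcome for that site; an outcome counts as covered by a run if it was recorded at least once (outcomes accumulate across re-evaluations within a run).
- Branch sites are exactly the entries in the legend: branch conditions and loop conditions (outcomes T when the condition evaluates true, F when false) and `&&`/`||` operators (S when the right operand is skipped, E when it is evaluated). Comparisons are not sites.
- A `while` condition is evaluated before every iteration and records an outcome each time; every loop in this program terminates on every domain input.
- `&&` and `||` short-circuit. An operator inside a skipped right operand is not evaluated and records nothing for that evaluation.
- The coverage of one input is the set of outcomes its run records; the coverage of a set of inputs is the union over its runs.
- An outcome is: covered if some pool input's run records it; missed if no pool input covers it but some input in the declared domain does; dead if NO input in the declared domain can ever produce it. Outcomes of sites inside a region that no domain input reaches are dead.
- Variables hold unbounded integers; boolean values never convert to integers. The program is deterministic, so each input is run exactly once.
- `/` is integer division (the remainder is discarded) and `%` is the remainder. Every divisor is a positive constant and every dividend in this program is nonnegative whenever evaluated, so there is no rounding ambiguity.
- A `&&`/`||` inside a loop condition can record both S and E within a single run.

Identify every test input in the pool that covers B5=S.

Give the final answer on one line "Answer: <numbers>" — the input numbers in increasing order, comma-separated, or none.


input #1 (w=41): never hits B5=S
input #2 (w=44): never hits B5=S
input #3 (w=31): never hits B5=S
input #4 (w=9): never hits B5=S
input #5 (w=36): hits B5=S
input #6 (w=27): never hits B5=S
input #7 (w=34): never hits B5=S
Answer: 5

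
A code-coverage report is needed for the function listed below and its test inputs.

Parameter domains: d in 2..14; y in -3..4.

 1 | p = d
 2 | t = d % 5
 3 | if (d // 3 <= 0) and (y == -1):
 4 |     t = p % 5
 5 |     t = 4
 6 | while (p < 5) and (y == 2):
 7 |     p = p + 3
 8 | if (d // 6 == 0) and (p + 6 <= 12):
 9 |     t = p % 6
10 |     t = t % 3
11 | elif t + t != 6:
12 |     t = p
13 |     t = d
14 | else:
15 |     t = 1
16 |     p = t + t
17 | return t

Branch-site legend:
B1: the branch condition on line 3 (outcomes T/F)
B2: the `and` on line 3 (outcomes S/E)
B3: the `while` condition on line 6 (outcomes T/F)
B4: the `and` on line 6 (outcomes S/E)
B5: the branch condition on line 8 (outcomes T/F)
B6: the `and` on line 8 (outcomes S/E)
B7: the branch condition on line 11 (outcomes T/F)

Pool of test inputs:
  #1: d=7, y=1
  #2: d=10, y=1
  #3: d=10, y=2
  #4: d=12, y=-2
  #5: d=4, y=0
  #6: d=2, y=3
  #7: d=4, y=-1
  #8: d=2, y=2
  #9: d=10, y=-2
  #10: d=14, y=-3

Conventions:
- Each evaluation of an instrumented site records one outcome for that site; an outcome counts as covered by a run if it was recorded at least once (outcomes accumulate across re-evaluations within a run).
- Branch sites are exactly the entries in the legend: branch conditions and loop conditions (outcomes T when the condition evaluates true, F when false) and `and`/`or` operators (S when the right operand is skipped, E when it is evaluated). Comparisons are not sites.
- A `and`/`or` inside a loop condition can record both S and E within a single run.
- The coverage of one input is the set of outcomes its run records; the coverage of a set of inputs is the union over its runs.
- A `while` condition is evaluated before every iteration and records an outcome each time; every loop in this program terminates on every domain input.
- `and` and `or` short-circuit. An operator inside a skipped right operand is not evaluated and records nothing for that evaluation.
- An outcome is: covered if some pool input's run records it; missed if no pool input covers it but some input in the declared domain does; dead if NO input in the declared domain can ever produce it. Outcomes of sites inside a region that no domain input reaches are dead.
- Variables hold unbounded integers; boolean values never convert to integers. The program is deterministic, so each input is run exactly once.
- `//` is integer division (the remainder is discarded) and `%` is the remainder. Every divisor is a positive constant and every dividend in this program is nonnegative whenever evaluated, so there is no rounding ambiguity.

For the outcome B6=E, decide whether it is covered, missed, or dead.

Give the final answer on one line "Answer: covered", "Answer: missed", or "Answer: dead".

B6=E is recorded by pool input(s) 5, 6, 7, 8 -> covered

Answer: covered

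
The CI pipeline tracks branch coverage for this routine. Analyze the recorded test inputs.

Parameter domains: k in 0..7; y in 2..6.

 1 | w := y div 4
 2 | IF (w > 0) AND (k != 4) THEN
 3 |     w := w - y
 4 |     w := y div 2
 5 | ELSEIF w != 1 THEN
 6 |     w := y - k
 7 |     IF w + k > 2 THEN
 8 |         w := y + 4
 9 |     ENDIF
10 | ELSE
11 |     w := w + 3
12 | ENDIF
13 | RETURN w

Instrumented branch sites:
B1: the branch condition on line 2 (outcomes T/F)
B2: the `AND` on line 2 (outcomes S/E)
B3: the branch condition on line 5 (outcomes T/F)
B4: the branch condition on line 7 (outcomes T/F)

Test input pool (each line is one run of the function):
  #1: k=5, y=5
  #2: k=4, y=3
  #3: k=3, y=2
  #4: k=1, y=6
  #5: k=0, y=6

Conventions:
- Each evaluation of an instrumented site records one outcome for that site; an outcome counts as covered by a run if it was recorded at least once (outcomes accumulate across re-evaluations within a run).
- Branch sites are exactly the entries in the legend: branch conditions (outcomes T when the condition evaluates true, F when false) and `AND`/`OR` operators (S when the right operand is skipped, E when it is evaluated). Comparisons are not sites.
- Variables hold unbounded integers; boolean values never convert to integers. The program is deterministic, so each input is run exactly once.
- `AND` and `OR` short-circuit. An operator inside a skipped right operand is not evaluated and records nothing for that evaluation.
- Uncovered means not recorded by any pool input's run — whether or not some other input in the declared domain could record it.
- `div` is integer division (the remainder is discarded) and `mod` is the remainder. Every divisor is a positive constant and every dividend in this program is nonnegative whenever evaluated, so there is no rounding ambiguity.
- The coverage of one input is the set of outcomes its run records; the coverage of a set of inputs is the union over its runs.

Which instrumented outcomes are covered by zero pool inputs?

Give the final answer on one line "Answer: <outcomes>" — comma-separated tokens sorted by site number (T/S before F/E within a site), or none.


run #1 (k=5, y=5) records B1=T, B2=E
run #2 (k=4, y=3) records B1=F, B2=S, B3=T, B4=T
run #3 (k=3, y=2) records B1=F, B2=S, B3=T, B4=F
run #4 (k=1, y=6) records B1=T, B2=E
run #5 (k=0, y=6) records B1=T, B2=E
union over the pool: B1=T, B1=F, B2=S, B2=E, B3=T, B4=T, B4=F
uncovered (1 of 8): B3=F
Answer: B3=F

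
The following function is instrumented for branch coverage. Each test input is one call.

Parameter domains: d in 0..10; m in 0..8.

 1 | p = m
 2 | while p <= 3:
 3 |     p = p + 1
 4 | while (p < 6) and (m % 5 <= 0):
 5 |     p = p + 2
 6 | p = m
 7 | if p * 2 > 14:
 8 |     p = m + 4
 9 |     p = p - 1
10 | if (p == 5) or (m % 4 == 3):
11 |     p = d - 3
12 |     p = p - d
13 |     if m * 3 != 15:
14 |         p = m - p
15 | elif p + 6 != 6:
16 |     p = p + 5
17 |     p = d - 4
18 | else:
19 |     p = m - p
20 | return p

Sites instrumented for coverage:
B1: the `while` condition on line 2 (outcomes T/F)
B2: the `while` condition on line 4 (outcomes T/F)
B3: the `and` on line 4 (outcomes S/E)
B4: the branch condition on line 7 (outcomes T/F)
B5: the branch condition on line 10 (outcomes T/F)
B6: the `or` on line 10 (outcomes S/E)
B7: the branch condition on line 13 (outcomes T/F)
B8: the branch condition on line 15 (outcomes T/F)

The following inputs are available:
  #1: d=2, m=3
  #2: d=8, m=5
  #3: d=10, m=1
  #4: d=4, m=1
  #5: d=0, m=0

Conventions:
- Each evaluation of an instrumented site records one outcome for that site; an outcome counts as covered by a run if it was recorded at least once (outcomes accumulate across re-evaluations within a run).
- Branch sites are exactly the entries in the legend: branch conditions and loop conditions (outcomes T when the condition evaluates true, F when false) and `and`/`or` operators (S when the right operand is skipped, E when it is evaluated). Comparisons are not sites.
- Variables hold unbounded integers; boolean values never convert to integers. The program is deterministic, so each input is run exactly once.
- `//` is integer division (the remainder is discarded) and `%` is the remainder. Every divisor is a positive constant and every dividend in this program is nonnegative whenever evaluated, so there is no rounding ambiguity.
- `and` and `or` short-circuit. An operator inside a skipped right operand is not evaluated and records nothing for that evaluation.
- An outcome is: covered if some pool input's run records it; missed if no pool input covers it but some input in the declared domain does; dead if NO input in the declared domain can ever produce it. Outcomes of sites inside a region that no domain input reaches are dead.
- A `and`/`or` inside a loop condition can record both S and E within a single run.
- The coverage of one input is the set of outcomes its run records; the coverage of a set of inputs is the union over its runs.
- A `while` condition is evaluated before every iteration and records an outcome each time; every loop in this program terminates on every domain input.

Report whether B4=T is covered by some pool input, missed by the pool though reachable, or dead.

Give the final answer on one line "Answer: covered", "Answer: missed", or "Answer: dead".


no pool input records B4=T
but domain input (d=0, m=8) does record it -> reachable, so missed
Answer: missed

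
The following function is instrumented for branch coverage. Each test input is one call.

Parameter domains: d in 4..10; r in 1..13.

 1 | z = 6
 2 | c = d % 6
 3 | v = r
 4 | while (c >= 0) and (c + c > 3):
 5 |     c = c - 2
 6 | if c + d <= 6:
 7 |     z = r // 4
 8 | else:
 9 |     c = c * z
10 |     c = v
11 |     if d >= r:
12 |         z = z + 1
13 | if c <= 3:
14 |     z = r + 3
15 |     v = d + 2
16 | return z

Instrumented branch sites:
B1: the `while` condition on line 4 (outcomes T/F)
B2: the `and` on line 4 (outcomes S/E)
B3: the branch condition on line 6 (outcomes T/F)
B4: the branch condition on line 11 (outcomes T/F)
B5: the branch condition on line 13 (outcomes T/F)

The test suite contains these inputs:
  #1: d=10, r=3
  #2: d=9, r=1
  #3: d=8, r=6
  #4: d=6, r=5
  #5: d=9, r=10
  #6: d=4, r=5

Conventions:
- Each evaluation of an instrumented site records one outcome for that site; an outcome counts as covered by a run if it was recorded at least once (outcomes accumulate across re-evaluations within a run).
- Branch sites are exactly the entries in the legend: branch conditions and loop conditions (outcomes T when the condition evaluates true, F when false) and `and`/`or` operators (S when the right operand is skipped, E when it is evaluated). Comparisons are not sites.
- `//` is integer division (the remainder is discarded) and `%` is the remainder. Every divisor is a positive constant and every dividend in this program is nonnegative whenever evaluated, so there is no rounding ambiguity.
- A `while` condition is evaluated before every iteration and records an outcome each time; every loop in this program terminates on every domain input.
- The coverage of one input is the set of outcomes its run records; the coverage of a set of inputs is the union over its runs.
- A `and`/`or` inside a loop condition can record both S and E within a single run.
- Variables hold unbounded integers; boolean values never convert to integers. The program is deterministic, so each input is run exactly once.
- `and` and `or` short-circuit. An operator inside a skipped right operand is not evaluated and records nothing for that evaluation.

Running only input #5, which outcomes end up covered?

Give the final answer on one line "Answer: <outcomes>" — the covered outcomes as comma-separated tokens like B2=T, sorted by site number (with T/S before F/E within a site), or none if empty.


Event log for input #5 (d=9, r=10):
  B2->E, B1->T, B2->E, B1->F, B3->F, B4->F, B5->F
deduplicating events, the covered set is: B1=T, B1=F, B2=E, B3=F, B4=F, B5=F
Answer: B1=T, B1=F, B2=E, B3=F, B4=F, B5=F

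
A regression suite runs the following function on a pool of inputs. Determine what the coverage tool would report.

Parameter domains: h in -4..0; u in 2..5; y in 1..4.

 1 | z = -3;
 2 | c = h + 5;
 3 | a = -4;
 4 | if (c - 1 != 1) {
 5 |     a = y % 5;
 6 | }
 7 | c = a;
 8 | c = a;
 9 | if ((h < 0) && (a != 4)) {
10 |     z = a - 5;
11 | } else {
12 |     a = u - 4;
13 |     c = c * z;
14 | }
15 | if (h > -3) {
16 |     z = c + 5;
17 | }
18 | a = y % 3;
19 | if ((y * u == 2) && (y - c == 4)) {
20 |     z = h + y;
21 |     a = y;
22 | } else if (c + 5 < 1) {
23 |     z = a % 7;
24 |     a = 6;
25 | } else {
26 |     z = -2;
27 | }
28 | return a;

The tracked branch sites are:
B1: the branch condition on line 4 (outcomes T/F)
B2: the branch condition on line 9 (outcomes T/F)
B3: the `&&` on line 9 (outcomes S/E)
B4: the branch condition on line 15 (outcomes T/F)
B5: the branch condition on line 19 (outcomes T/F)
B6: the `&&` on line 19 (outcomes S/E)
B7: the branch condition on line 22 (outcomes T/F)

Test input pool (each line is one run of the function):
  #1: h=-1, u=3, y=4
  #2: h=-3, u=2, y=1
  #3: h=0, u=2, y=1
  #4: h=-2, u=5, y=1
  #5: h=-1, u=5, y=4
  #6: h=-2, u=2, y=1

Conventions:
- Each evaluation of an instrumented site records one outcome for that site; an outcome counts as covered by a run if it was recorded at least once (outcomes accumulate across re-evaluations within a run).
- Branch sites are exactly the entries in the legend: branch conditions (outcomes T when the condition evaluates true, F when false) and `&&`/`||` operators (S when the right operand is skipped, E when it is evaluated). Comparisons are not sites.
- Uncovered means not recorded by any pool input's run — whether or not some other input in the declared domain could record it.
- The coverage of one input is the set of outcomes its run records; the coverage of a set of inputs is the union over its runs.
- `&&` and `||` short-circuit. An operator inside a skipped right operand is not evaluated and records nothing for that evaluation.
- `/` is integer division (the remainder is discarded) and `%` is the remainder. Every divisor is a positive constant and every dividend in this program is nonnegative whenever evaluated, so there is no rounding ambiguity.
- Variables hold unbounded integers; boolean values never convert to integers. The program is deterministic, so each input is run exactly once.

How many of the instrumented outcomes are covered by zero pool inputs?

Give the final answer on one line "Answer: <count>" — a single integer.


test 1 (h=-1, u=3, y=4) fires B1->T, B3->E, B2->F, B4->T, B6->S, B5->F, B7->T; hits B1=T, B2=F, B3=E, B4=T, B5=F, B6=S, B7=T
test 2 (h=-3, u=2, y=1) fires B1->F, B3->E, B2->T, B4->F, B6->E, B5->F, B7->F; hits B1=F, B2=T, B3=E, B4=F, B5=F, B6=E, B7=F
test 3 (h=0, u=2, y=1) fires B1->T, B3->S, B2->F, B4->T, B6->E, B5->T; hits B1=T, B2=F, B3=S, B4=T, B5=T, B6=E
test 4 (h=-2, u=5, y=1) fires B1->T, B3->E, B2->T, B4->T, B6->S, B5->F, B7->F; hits B1=T, B2=T, B3=E, B4=T, B5=F, B6=S, B7=F
test 5 (h=-1, u=5, y=4) fires B1->T, B3->E, B2->F, B4->T, B6->S, B5->F, B7->T; hits B1=T, B2=F, B3=E, B4=T, B5=F, B6=S, B7=T
test 6 (h=-2, u=2, y=1) fires B1->T, B3->E, B2->T, B4->T, B6->E, B5->F, B7->F; hits B1=T, B2=T, B3=E, B4=T, B5=F, B6=E, B7=F
union over the pool: B1=T, B1=F, B2=T, B2=F, B3=S, B3=E, B4=T, B4=F, B5=T, B5=F, B6=S, B6=E, B7=T, B7=F
uncovered (0 of 14): none
Answer: 0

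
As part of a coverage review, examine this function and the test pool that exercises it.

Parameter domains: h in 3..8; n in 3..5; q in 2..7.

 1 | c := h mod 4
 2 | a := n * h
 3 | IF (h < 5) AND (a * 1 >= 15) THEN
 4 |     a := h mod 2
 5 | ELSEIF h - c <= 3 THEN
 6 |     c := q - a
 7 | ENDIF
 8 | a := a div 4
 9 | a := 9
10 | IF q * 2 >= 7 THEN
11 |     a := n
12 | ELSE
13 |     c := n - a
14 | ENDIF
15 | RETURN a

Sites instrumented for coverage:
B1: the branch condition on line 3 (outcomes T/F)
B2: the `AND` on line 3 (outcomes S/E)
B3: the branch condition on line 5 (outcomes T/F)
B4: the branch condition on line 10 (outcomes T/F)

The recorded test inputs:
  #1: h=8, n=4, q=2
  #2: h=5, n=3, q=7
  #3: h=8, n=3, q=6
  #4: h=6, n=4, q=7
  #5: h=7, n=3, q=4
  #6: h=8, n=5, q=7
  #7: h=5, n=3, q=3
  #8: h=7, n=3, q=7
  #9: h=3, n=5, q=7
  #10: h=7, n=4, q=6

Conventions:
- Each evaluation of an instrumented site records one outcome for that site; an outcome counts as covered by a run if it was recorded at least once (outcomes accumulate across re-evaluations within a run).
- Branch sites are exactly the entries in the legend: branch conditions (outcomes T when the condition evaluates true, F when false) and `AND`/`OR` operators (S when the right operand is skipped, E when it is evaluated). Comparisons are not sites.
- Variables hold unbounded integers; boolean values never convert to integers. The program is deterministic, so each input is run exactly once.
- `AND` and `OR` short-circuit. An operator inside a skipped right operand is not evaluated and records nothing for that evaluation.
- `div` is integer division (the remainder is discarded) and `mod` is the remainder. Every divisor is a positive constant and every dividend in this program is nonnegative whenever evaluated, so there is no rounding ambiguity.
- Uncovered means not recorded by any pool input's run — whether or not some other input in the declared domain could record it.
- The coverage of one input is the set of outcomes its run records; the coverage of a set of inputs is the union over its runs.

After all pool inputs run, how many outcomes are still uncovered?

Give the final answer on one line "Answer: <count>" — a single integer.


test 1 (h=8, n=4, q=2) fires B2->S, B1->F, B3->F, B4->F; hits B1=F, B2=S, B3=F, B4=F
test 2 (h=5, n=3, q=7) fires B2->S, B1->F, B3->F, B4->T; hits B1=F, B2=S, B3=F, B4=T
test 3 (h=8, n=3, q=6) fires B2->S, B1->F, B3->F, B4->T; hits B1=F, B2=S, B3=F, B4=T
test 4 (h=6, n=4, q=7) fires B2->S, B1->F, B3->F, B4->T; hits B1=F, B2=S, B3=F, B4=T
test 5 (h=7, n=3, q=4) fires B2->S, B1->F, B3->F, B4->T; hits B1=F, B2=S, B3=F, B4=T
test 6 (h=8, n=5, q=7) fires B2->S, B1->F, B3->F, B4->T; hits B1=F, B2=S, B3=F, B4=T
test 7 (h=5, n=3, q=3) fires B2->S, B1->F, B3->F, B4->F; hits B1=F, B2=S, B3=F, B4=F
test 8 (h=7, n=3, q=7) fires B2->S, B1->F, B3->F, B4->T; hits B1=F, B2=S, B3=F, B4=T
test 9 (h=3, n=5, q=7) fires B2->E, B1->T, B4->T; hits B1=T, B2=E, B4=T
test 10 (h=7, n=4, q=6) fires B2->S, B1->F, B3->F, B4->T; hits B1=F, B2=S, B3=F, B4=T
union over the pool: B1=T, B1=F, B2=S, B2=E, B3=F, B4=T, B4=F
uncovered (1 of 8): B3=T
Answer: 1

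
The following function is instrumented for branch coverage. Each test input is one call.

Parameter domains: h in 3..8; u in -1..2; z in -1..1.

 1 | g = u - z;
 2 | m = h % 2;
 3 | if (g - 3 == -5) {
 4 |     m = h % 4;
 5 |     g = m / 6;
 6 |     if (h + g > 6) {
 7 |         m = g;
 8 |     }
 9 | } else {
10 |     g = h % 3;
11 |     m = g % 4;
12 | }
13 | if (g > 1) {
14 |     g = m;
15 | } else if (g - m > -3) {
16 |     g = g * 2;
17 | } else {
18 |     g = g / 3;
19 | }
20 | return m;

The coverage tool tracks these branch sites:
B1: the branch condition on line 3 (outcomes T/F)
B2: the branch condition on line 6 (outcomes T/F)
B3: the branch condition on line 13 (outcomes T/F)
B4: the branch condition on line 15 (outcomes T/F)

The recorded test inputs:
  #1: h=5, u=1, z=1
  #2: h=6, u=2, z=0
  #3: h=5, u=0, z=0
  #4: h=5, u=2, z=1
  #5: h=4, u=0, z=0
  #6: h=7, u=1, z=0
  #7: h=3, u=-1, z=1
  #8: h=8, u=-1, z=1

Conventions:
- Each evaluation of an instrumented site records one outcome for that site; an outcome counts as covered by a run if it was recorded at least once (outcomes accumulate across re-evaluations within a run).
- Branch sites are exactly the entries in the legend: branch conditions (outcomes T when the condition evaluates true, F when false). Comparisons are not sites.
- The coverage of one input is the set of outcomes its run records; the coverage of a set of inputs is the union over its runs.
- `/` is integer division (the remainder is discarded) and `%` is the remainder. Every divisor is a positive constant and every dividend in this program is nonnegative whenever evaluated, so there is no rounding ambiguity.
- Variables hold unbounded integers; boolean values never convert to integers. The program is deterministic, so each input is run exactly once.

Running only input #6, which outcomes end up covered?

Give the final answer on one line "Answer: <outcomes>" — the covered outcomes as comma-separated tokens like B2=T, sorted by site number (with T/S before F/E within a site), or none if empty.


Tracing the run of input #6 (h=7, u=1, z=0):
  B1->F, B3->F, B4->T
collecting distinct outcomes: B1=F, B3=F, B4=T
Answer: B1=F, B3=F, B4=T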